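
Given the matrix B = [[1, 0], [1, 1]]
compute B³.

B = I + N where N = [[0, 0], [1, 0]] is strictly lower-triangular, so N² = 0.
(I + N)³ = I + 3·N = [[1, 0], [3, 1]].

[[1, 0], [3, 1]]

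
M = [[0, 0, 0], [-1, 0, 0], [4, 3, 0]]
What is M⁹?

M is strictly triangular, hence nilpotent: M³ = 0, so M⁹ = 0.

[[0, 0, 0], [0, 0, 0], [0, 0, 0]]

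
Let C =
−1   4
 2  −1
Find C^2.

[[9, −8], [−4, 9]]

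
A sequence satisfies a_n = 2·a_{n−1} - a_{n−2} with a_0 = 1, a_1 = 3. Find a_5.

11

With companion matrix A = [[2, -1], [1, 0]], [a_n, a_{n−1}]ᵀ = A·[a_{n−1}, a_{n−2}]ᵀ, so [a_5, a_4]ᵀ = A^4·[a_1, a_0]ᵀ.
A^4 = [[5, -4], [4, -3]], giving [a_5, a_4]ᵀ = [[11], [9]].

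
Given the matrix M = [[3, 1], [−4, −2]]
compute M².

[[5, 1], [−4, 0]]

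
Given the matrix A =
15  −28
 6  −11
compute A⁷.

[[15303, −30604], [6558, −13115]]

tr A = 4 and det A = 3, so the characteristic polynomial is λ² − (4)λ + (3) with roots 3 and 1.
Eigenvectors give P = [[7, 2], [3, 1]] with P⁻¹ = [[1, −2], [−3, 7]], and A = P·diag(3, 1)·P⁻¹.
Then A⁷ = P·diag(2187, 1)·P⁻¹ = [[15309, 2], [6561, 1]] · [[1, −2], [−3, 7]] = [[15303, −30604], [6558, −13115]].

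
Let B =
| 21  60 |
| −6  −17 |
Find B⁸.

tr B = 4 and det B = 3, so the characteristic polynomial is λ² − (4)λ + (3) with roots 1 and 3.
Eigenvectors give P = [[−3, 10], [1, −3]] with P⁻¹ = [[3, 10], [1, 3]], and B = P·diag(1, 3)·P⁻¹.
Then B⁸ = P·diag(1, 6561)·P⁻¹ = [[−3, 65610], [1, −19683]] · [[3, 10], [1, 3]] = [[65601, 196800], [−19680, −59039]].

[[65601, 196800], [−19680, −59039]]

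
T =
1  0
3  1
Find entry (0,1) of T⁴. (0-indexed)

0

T = I + N where N = [[0, 0], [3, 0]] is strictly lower-triangular, so N² = 0.
(I + N)⁴ = I + 4·N = [[1, 0], [12, 1]].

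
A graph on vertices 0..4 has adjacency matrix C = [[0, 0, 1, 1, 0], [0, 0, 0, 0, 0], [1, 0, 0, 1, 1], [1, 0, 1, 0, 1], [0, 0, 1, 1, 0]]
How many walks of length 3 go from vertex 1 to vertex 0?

0

The number of length-3 walks from vertex 1 to vertex 0 is entry (1,0) of C^3, where C is the adjacency matrix.
C^2 = [[2, 0, 1, 1, 2], [0, 0, 0, 0, 0], [1, 0, 3, 2, 1], [1, 0, 2, 3, 1], [2, 0, 1, 1, 2]]
C^3 = [[2, 0, 5, 5, 2], [0, 0, 0, 0, 0], [5, 0, 4, 5, 5], [5, 0, 5, 4, 5], [2, 0, 5, 5, 2]]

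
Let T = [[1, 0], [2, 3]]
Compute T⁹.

tr T = 4 and det T = 3, so the characteristic polynomial is λ² − (4)λ + (3) with roots 3 and 1.
Eigenvectors give P = [[0, −1], [1, 1]] with P⁻¹ = [[1, 1], [−1, 0]], and T = P·diag(3, 1)·P⁻¹.
Then T⁹ = P·diag(19683, 1)·P⁻¹ = [[0, −1], [19683, 1]] · [[1, 1], [−1, 0]] = [[1, 0], [19682, 19683]].

[[1, 0], [19682, 19683]]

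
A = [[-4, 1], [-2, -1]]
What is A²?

[[14, -5], [10, -1]]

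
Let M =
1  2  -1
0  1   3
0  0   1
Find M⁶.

[[1, 12, 84], [0, 1, 18], [0, 0, 1]]

M = I + N where N = [[0, 2, -1], [0, 0, 3], [0, 0, 0]] is strictly upper-triangular, so N³ = 0.
(I + N)⁶ = I + 6·N + 15·N² = [[1, 12, 84], [0, 1, 18], [0, 0, 1]].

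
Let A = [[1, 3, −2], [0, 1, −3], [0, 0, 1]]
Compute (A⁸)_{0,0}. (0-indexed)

1

A = I + N where N = [[0, 3, −2], [0, 0, −3], [0, 0, 0]] is strictly upper-triangular, so N³ = 0.
(I + N)⁸ = I + 8·N + 28·N² = [[1, 24, −268], [0, 1, −24], [0, 0, 1]].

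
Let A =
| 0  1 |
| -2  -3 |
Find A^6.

tr A = -3 and det A = 2, so the characteristic polynomial is λ² − (-3)λ + (2) with roots -2 and -1.
Eigenvectors give P = [[-1, -1], [2, 1]] with P⁻¹ = [[1, 1], [-2, -1]], and A = P·diag(-2, -1)·P⁻¹.
Then A^6 = P·diag(64, 1)·P⁻¹ = [[-64, -1], [128, 1]] · [[1, 1], [-2, -1]] = [[-62, -63], [126, 127]].

[[-62, -63], [126, 127]]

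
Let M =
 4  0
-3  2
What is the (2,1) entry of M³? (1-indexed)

M² = [[16, 0], [-18, 4]]
M³ = [[64, 0], [-84, 8]]

-84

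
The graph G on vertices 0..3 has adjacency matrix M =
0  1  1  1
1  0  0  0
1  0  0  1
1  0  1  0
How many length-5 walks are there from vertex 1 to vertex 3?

6

The number of length-5 walks from vertex 1 to vertex 3 is entry (1,3) of M⁵, where M is the adjacency matrix.
M² = [[3, 0, 1, 1], [0, 1, 1, 1], [1, 1, 2, 1], [1, 1, 1, 2]]
M³ = [[2, 3, 4, 4], [3, 0, 1, 1], [4, 1, 2, 3], [4, 1, 3, 2]]
M⁴ = [[11, 2, 6, 6], [2, 3, 4, 4], [6, 4, 7, 6], [6, 4, 6, 7]]
M⁵ = [[14, 11, 17, 17], [11, 2, 6, 6], [17, 6, 12, 13], [17, 6, 13, 12]]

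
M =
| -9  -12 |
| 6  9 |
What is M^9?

[[-59049, -78732], [39366, 59049]]

tr M = 0 and det M = -9, so the characteristic polynomial is λ² − (0)λ + (-9) with roots 3 and -3.
Eigenvectors give P = [[1, 2], [-1, -1]] with P⁻¹ = [[-1, -2], [1, 1]], and M = P·diag(3, -3)·P⁻¹.
Then M^9 = P·diag(19683, -19683)·P⁻¹ = [[19683, -39366], [-19683, 19683]] · [[-1, -2], [1, 1]] = [[-59049, -78732], [39366, 59049]].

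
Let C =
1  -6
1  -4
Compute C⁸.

[[-509, 1530], [-255, 766]]

tr C = -3 and det C = 2, so the characteristic polynomial is λ² − (-3)λ + (2) with roots -2 and -1.
Eigenvectors give P = [[2, -3], [1, -1]] with P⁻¹ = [[-1, 3], [-1, 2]], and C = P·diag(-2, -1)·P⁻¹.
Then C⁸ = P·diag(256, 1)·P⁻¹ = [[512, -3], [256, -1]] · [[-1, 3], [-1, 2]] = [[-509, 1530], [-255, 766]].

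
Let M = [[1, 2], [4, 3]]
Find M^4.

[[209, 208], [416, 417]]

M^2 = [[9, 8], [16, 17]]
M^3 = [[41, 42], [84, 83]]
M^4 = [[209, 208], [416, 417]]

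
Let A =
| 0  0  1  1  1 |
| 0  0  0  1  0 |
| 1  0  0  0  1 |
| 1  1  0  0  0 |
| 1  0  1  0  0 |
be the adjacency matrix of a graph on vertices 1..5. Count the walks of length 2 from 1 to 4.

The number of length-2 walks from vertex 1 to vertex 4 is entry (1,4) of A^2, where A is the adjacency matrix.
A^2 = [[3, 1, 1, 0, 1], [1, 1, 0, 0, 0], [1, 0, 2, 1, 1], [0, 0, 1, 2, 1], [1, 0, 1, 1, 2]]

0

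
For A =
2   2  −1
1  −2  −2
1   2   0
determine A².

[[5, −2, −6], [−2, 2, 3], [4, −2, −5]]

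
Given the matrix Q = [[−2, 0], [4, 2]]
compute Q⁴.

[[16, 0], [0, 16]]

tr Q = 0 and det Q = −4, so the characteristic polynomial is λ² − (0)λ + (−4) with roots 2 and −2.
Eigenvectors give P = [[0, −1], [1, 1]] with P⁻¹ = [[1, 1], [−1, 0]], and Q = P·diag(2, −2)·P⁻¹.
Then Q⁴ = P·diag(16, 16)·P⁻¹ = [[0, −16], [16, 16]] · [[1, 1], [−1, 0]] = [[16, 0], [0, 16]].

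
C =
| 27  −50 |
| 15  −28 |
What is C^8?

[[−31269, 63050], [−18915, 38086]]

tr C = −1 and det C = −6, so the characteristic polynomial is λ² − (−1)λ + (−6) with roots −3 and 2.
Eigenvectors give P = [[5, 2], [3, 1]] with P⁻¹ = [[−1, 2], [3, −5]], and C = P·diag(−3, 2)·P⁻¹.
Then C^8 = P·diag(6561, 256)·P⁻¹ = [[32805, 512], [19683, 256]] · [[−1, 2], [3, −5]] = [[−31269, 63050], [−18915, 38086]].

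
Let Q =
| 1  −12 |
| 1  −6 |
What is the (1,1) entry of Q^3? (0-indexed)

tr Q = −5 and det Q = 6, so the characteristic polynomial is λ² − (−5)λ + (6) with roots −2 and −3.
Eigenvectors give P = [[4, 3], [1, 1]] with P⁻¹ = [[1, −3], [−1, 4]], and Q = P·diag(−2, −3)·P⁻¹.
Then Q^3 = P·diag(−8, −27)·P⁻¹ = [[−32, −81], [−8, −27]] · [[1, −3], [−1, 4]] = [[49, −228], [19, −84]].

−84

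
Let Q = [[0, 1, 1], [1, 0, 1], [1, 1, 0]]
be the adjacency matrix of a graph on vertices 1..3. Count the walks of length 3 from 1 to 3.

The number of length-3 walks from vertex 1 to vertex 3 is entry (1,3) of Q^3, where Q is the adjacency matrix.
Q^2 = [[2, 1, 1], [1, 2, 1], [1, 1, 2]]
Q^3 = [[2, 3, 3], [3, 2, 3], [3, 3, 2]]

3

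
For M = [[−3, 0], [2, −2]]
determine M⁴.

[[81, 0], [−130, 16]]

M² = [[9, 0], [−10, 4]]
M³ = [[−27, 0], [38, −8]]
M⁴ = [[81, 0], [−130, 16]]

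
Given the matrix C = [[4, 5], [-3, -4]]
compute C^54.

[[1, 0], [0, 1]]

C² = I (check: tr C = 0 and det C = -1), so C^54 = I since 54 is even.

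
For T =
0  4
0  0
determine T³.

T is strictly triangular, hence nilpotent: T² = 0, so T³ = 0.

[[0, 0], [0, 0]]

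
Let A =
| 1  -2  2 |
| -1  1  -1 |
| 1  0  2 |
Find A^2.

[[5, -4, 8], [-3, 3, -5], [3, -2, 6]]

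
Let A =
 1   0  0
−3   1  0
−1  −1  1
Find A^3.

[[1, 0, 0], [−9, 1, 0], [6, −3, 1]]

A = I + N where N = [[0, 0, 0], [−3, 0, 0], [−1, −1, 0]] is strictly lower-triangular, so N^3 = 0.
(I + N)^3 = I + 3·N + 3·N^2 = [[1, 0, 0], [−9, 1, 0], [6, −3, 1]].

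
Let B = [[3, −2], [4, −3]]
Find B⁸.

B² = I (check: tr B = 0 and det B = −1), so B⁸ = I since 8 is even.

[[1, 0], [0, 1]]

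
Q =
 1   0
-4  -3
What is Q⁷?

tr Q = -2 and det Q = -3, so the characteristic polynomial is λ² − (-2)λ + (-3) with roots 1 and -3.
Eigenvectors give P = [[-1, 0], [1, 1]] with P⁻¹ = [[-1, 0], [1, 1]], and Q = P·diag(1, -3)·P⁻¹.
Then Q⁷ = P·diag(1, -2187)·P⁻¹ = [[-1, 0], [1, -2187]] · [[-1, 0], [1, 1]] = [[1, 0], [-2188, -2187]].

[[1, 0], [-2188, -2187]]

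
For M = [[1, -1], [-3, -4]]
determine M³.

[[-5, -16], [-48, -85]]

M² = [[4, 3], [9, 19]]
M³ = [[-5, -16], [-48, -85]]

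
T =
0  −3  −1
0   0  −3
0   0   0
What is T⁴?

[[0, 0, 0], [0, 0, 0], [0, 0, 0]]

T is strictly triangular, hence nilpotent: T³ = 0, so T⁴ = 0.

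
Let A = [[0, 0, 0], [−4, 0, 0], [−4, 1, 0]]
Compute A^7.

[[0, 0, 0], [0, 0, 0], [0, 0, 0]]

A is strictly triangular, hence nilpotent: A^3 = 0, so A^7 = 0.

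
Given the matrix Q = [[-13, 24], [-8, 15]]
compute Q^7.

tr Q = 2 and det Q = -3, so the characteristic polynomial is λ² − (2)λ + (-3) with roots 3 and -1.
Eigenvectors give P = [[-3, 2], [-2, 1]] with P⁻¹ = [[1, -2], [2, -3]], and Q = P·diag(3, -1)·P⁻¹.
Then Q^7 = P·diag(2187, -1)·P⁻¹ = [[-6561, -2], [-4374, -1]] · [[1, -2], [2, -3]] = [[-6565, 13128], [-4376, 8751]].

[[-6565, 13128], [-4376, 8751]]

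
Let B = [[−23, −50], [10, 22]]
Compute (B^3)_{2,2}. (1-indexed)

148

tr B = −1 and det B = −6, so the characteristic polynomial is λ² − (−1)λ + (−6) with roots −3 and 2.
Eigenvectors give P = [[5, −2], [−2, 1]] with P⁻¹ = [[1, 2], [2, 5]], and B = P·diag(−3, 2)·P⁻¹.
Then B^3 = P·diag(−27, 8)·P⁻¹ = [[−135, −16], [54, 8]] · [[1, 2], [2, 5]] = [[−167, −350], [70, 148]].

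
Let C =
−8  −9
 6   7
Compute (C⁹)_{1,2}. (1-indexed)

−1539

tr C = −1 and det C = −2, so the characteristic polynomial is λ² − (−1)λ + (−2) with roots −2 and 1.
Eigenvectors give P = [[3, −1], [−2, 1]] with P⁻¹ = [[1, 1], [2, 3]], and C = P·diag(−2, 1)·P⁻¹.
Then C⁹ = P·diag(−512, 1)·P⁻¹ = [[−1536, −1], [1024, 1]] · [[1, 1], [2, 3]] = [[−1538, −1539], [1026, 1027]].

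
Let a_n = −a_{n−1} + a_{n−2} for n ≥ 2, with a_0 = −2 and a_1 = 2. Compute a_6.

−26

With companion matrix M = [[−1, 1], [1, 0]], [a_n, a_{n−1}]ᵀ = M·[a_{n−1}, a_{n−2}]ᵀ, so [a_6, a_5]ᵀ = M⁵·[a_1, a_0]ᵀ.
M⁵ = [[−8, 5], [5, −3]], giving [a_6, a_5]ᵀ = [[−26], [16]].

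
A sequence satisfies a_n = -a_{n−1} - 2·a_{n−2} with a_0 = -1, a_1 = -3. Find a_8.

5

With companion matrix M = [[-1, -2], [1, 0]], [a_n, a_{n−1}]ᵀ = M·[a_{n−1}, a_{n−2}]ᵀ, so [a_8, a_7]ᵀ = M^7·[a_1, a_0]ᵀ.
M^7 = [[3, -14], [7, 10]], giving [a_8, a_7]ᵀ = [[5], [-31]].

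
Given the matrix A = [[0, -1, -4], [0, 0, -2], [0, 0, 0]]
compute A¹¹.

A is strictly triangular, hence nilpotent: A³ = 0, so A¹¹ = 0.

[[0, 0, 0], [0, 0, 0], [0, 0, 0]]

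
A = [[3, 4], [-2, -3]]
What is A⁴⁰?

A² = I (check: tr A = 0 and det A = -1), so A⁴⁰ = I since 40 is even.

[[1, 0], [0, 1]]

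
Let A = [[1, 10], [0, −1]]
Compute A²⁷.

A² = I (check: tr A = 0 and det A = −1), so A²⁷ = A since 27 is odd.

[[1, 10], [0, −1]]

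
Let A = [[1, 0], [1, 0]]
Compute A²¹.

A² = A (a projection; rank 1, trace 1), so A²¹ = A.

[[1, 0], [1, 0]]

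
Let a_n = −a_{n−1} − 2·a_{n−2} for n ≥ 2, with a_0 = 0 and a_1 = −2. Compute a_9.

34

With companion matrix B = [[−1, −2], [1, 0]], [a_n, a_{n−1}]ᵀ = B·[a_{n−1}, a_{n−2}]ᵀ, so [a_9, a_8]ᵀ = B⁸·[a_1, a_0]ᵀ.
B⁸ = [[−17, −6], [3, −14]], giving [a_9, a_8]ᵀ = [[34], [−6]].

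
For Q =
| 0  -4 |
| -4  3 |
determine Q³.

[[48, -100], [-100, 123]]

Q² = [[16, -12], [-12, 25]]
Q³ = [[48, -100], [-100, 123]]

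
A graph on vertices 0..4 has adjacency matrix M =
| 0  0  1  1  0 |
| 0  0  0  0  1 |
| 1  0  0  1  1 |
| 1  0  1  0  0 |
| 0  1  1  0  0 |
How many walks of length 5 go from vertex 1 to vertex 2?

2

The number of length-5 walks from vertex 1 to vertex 2 is entry (1,2) of M⁵, where M is the adjacency matrix.
M² = [[2, 0, 1, 1, 1], [0, 1, 1, 0, 0], [1, 1, 3, 1, 0], [1, 0, 1, 2, 1], [1, 0, 0, 1, 2]]
M³ = [[2, 1, 4, 3, 1], [1, 0, 0, 1, 2], [4, 0, 2, 4, 4], [3, 1, 4, 2, 1], [1, 2, 4, 1, 0]]
M⁴ = [[7, 1, 6, 6, 5], [1, 2, 4, 1, 0], [6, 4, 12, 6, 2], [6, 1, 6, 7, 5], [5, 0, 2, 5, 6]]
M⁵ = [[12, 5, 18, 13, 7], [5, 0, 2, 5, 6], [18, 2, 14, 18, 16], [13, 5, 18, 12, 7], [7, 6, 16, 7, 2]]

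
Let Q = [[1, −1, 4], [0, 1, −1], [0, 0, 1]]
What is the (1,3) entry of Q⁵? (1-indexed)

Q = I + N where N = [[0, −1, 4], [0, 0, −1], [0, 0, 0]] is strictly upper-triangular, so N³ = 0.
(I + N)⁵ = I + 5·N + 10·N² = [[1, −5, 30], [0, 1, −5], [0, 0, 1]].

30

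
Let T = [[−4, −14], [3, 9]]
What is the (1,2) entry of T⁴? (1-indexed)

tr T = 5 and det T = 6, so the characteristic polynomial is λ² − (5)λ + (6) with roots 2 and 3.
Eigenvectors give P = [[7, −2], [−3, 1]] with P⁻¹ = [[1, 2], [3, 7]], and T = P·diag(2, 3)·P⁻¹.
Then T⁴ = P·diag(16, 81)·P⁻¹ = [[112, −162], [−48, 81]] · [[1, 2], [3, 7]] = [[−374, −910], [195, 471]].

−910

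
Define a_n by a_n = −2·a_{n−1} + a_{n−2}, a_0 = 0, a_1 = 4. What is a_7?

676

With companion matrix T = [[−2, 1], [1, 0]], [a_n, a_{n−1}]ᵀ = T·[a_{n−1}, a_{n−2}]ᵀ, so [a_7, a_6]ᵀ = T⁶·[a_1, a_0]ᵀ.
T⁶ = [[169, −70], [−70, 29]], giving [a_7, a_6]ᵀ = [[676], [−280]].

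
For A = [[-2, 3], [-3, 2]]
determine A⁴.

A² = [[-5, 0], [0, -5]]
A³ = [[10, -15], [15, -10]]
A⁴ = [[25, 0], [0, 25]]

[[25, 0], [0, 25]]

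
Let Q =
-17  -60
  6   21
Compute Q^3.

[[-233, -780], [78, 261]]

tr Q = 4 and det Q = 3, so the characteristic polynomial is λ² − (4)λ + (3) with roots 3 and 1.
Eigenvectors give P = [[-3, 10], [1, -3]] with P⁻¹ = [[3, 10], [1, 3]], and Q = P·diag(3, 1)·P⁻¹.
Then Q^3 = P·diag(27, 1)·P⁻¹ = [[-81, 10], [27, -3]] · [[3, 10], [1, 3]] = [[-233, -780], [78, 261]].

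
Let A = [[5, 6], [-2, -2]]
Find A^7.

tr A = 3 and det A = 2, so the characteristic polynomial is λ² − (3)λ + (2) with roots 1 and 2.
Eigenvectors give P = [[-3, -2], [2, 1]] with P⁻¹ = [[1, 2], [-2, -3]], and A = P·diag(1, 2)·P⁻¹.
Then A^7 = P·diag(1, 128)·P⁻¹ = [[-3, -256], [2, 128]] · [[1, 2], [-2, -3]] = [[509, 762], [-254, -380]].

[[509, 762], [-254, -380]]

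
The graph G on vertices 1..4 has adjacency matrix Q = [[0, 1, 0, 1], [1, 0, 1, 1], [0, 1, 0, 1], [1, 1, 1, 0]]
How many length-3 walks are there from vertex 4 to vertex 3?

The number of length-3 walks from vertex 4 to vertex 3 is entry (4,3) of Q³, where Q is the adjacency matrix.
Q² = [[2, 1, 2, 1], [1, 3, 1, 2], [2, 1, 2, 1], [1, 2, 1, 3]]
Q³ = [[2, 5, 2, 5], [5, 4, 5, 5], [2, 5, 2, 5], [5, 5, 5, 4]]

5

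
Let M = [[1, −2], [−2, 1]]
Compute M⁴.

[[41, −40], [−40, 41]]

M² = [[5, −4], [−4, 5]]
M³ = [[13, −14], [−14, 13]]
M⁴ = [[41, −40], [−40, 41]]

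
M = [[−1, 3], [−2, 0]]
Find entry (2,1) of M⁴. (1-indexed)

−22

M² = [[−5, −3], [2, −6]]
M³ = [[11, −15], [10, 6]]
M⁴ = [[19, 33], [−22, 30]]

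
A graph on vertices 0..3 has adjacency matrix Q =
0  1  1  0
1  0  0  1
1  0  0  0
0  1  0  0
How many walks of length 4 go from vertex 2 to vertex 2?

2

The number of length-4 walks from vertex 2 to vertex 2 is entry (2,2) of Q⁴, where Q is the adjacency matrix.
Q² = [[2, 0, 0, 1], [0, 2, 1, 0], [0, 1, 1, 0], [1, 0, 0, 1]]
Q³ = [[0, 3, 2, 0], [3, 0, 0, 2], [2, 0, 0, 1], [0, 2, 1, 0]]
Q⁴ = [[5, 0, 0, 3], [0, 5, 3, 0], [0, 3, 2, 0], [3, 0, 0, 2]]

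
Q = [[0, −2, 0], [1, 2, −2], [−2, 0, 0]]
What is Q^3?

[[−12, −4, 8], [10, −8, −4], [4, 8, −8]]

Q^2 = [[−2, −4, 4], [6, 2, −4], [0, 4, 0]]
Q^3 = [[−12, −4, 8], [10, −8, −4], [4, 8, −8]]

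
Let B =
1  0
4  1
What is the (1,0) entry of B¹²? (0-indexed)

B = I + N where N = [[0, 0], [4, 0]] is strictly lower-triangular, so N² = 0.
(I + N)¹² = I + 12·N = [[1, 0], [48, 1]].

48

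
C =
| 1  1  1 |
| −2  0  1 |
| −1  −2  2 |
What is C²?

[[−2, −1, 4], [−3, −4, 0], [1, −5, 1]]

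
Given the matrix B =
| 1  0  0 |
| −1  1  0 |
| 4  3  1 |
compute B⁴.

B = I + N where N = [[0, 0, 0], [−1, 0, 0], [4, 3, 0]] is strictly lower-triangular, so N³ = 0.
(I + N)⁴ = I + 4·N + 6·N² = [[1, 0, 0], [−4, 1, 0], [−2, 12, 1]].

[[1, 0, 0], [−4, 1, 0], [−2, 12, 1]]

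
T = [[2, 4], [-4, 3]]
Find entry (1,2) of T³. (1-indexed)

T² = [[-12, 20], [-20, -7]]
T³ = [[-104, 12], [-12, -101]]

12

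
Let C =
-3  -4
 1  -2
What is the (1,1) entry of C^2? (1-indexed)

5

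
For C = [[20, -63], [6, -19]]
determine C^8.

tr C = 1 and det C = -2, so the characteristic polynomial is λ² − (1)λ + (-2) with roots 2 and -1.
Eigenvectors give P = [[7, 3], [2, 1]] with P⁻¹ = [[1, -3], [-2, 7]], and C = P·diag(2, -1)·P⁻¹.
Then C^8 = P·diag(256, 1)·P⁻¹ = [[1792, 3], [512, 1]] · [[1, -3], [-2, 7]] = [[1786, -5355], [510, -1529]].

[[1786, -5355], [510, -1529]]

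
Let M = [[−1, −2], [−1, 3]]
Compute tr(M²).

14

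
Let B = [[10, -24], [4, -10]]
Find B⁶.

[[64, 0], [0, 64]]

tr B = 0 and det B = -4, so the characteristic polynomial is λ² − (0)λ + (-4) with roots -2 and 2.
Eigenvectors give P = [[-2, 3], [-1, 1]] with P⁻¹ = [[1, -3], [1, -2]], and B = P·diag(-2, 2)·P⁻¹.
Then B⁶ = P·diag(64, 64)·P⁻¹ = [[-128, 192], [-64, 64]] · [[1, -3], [1, -2]] = [[64, 0], [0, 64]].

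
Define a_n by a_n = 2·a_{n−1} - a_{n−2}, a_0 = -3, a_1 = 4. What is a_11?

With companion matrix Q = [[2, -1], [1, 0]], [a_n, a_{n−1}]ᵀ = Q·[a_{n−1}, a_{n−2}]ᵀ, so [a_11, a_10]ᵀ = Q¹⁰·[a_1, a_0]ᵀ.
Q¹⁰ = [[11, -10], [10, -9]], giving [a_11, a_10]ᵀ = [[74], [67]].

74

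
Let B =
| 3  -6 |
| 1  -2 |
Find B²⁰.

B² = B (a projection; rank 1, trace 1), so B²⁰ = B.

[[3, -6], [1, -2]]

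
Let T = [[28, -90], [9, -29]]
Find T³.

tr T = -1 and det T = -2, so the characteristic polynomial is λ² − (-1)λ + (-2) with roots 1 and -2.
Eigenvectors give P = [[-10, 3], [-3, 1]] with P⁻¹ = [[-1, 3], [-3, 10]], and T = P·diag(1, -2)·P⁻¹.
Then T³ = P·diag(1, -8)·P⁻¹ = [[-10, -24], [-3, -8]] · [[-1, 3], [-3, 10]] = [[82, -270], [27, -89]].

[[82, -270], [27, -89]]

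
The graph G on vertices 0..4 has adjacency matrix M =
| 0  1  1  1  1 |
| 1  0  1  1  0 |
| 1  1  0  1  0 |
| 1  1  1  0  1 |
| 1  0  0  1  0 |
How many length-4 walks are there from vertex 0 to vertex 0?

The number of length-4 walks from vertex 0 to vertex 0 is entry (0,0) of M⁴, where M is the adjacency matrix.
M² = [[4, 2, 2, 3, 1], [2, 3, 2, 2, 2], [2, 2, 3, 2, 2], [3, 2, 2, 4, 1], [1, 2, 2, 1, 2]]
M³ = [[8, 9, 9, 9, 7], [9, 6, 7, 9, 4], [9, 7, 6, 9, 4], [9, 9, 9, 8, 7], [7, 4, 4, 7, 2]]
M⁴ = [[34, 26, 26, 33, 17], [26, 25, 24, 26, 18], [26, 24, 25, 26, 18], [33, 26, 26, 34, 17], [17, 18, 18, 17, 14]]

34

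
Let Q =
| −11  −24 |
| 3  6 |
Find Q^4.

tr Q = −5 and det Q = 6, so the characteristic polynomial is λ² − (−5)λ + (6) with roots −3 and −2.
Eigenvectors give P = [[3, 8], [−1, −3]] with P⁻¹ = [[3, 8], [−1, −3]], and Q = P·diag(−3, −2)·P⁻¹.
Then Q^4 = P·diag(81, 16)·P⁻¹ = [[243, 128], [−81, −48]] · [[3, 8], [−1, −3]] = [[601, 1560], [−195, −504]].

[[601, 1560], [−195, −504]]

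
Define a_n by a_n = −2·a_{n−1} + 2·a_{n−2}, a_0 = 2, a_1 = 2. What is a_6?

With companion matrix B = [[−2, 2], [1, 0]], [a_n, a_{n−1}]ᵀ = B·[a_{n−1}, a_{n−2}]ᵀ, so [a_6, a_5]ᵀ = B^5·[a_1, a_0]ᵀ.
B^5 = [[−120, 88], [44, −32]], giving [a_6, a_5]ᵀ = [[−64], [24]].

−64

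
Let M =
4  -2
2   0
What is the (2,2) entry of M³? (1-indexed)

M² = [[12, -8], [8, -4]]
M³ = [[32, -24], [24, -16]]

-16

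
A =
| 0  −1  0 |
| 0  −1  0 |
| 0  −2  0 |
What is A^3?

[[0, −1, 0], [0, −1, 0], [0, −2, 0]]

A^2 = [[0, 1, 0], [0, 1, 0], [0, 2, 0]]
A^3 = [[0, −1, 0], [0, −1, 0], [0, −2, 0]]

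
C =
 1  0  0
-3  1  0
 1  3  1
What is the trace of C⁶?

C = I + N where N = [[0, 0, 0], [-3, 0, 0], [1, 3, 0]] is strictly lower-triangular, so N³ = 0.
(I + N)⁶ = I + 6·N + 15·N² = [[1, 0, 0], [-18, 1, 0], [-129, 18, 1]].

3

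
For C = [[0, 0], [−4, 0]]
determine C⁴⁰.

[[0, 0], [0, 0]]

C is strictly triangular, hence nilpotent: C² = 0, so C⁴⁰ = 0.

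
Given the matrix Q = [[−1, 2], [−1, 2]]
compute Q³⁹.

Q² = Q (a projection; rank 1, trace 1), so Q³⁹ = Q.

[[−1, 2], [−1, 2]]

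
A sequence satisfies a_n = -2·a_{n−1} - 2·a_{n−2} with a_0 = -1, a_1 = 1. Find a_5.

-4

With companion matrix Q = [[-2, -2], [1, 0]], [a_n, a_{n−1}]ᵀ = Q·[a_{n−1}, a_{n−2}]ᵀ, so [a_5, a_4]ᵀ = Q⁴·[a_1, a_0]ᵀ.
Q⁴ = [[-4, 0], [0, -4]], giving [a_5, a_4]ᵀ = [[-4], [4]].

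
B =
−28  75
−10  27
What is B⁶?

tr B = −1 and det B = −6, so the characteristic polynomial is λ² − (−1)λ + (−6) with roots −3 and 2.
Eigenvectors give P = [[3, −5], [1, −2]] with P⁻¹ = [[2, −5], [1, −3]], and B = P·diag(−3, 2)·P⁻¹.
Then B⁶ = P·diag(729, 64)·P⁻¹ = [[2187, −320], [729, −128]] · [[2, −5], [1, −3]] = [[4054, −9975], [1330, −3261]].

[[4054, −9975], [1330, −3261]]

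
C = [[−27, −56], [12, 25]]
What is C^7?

[[−15315, −30632], [6564, 13129]]

tr C = −2 and det C = −3, so the characteristic polynomial is λ² − (−2)λ + (−3) with roots −3 and 1.
Eigenvectors give P = [[7, 2], [−3, −1]] with P⁻¹ = [[1, 2], [−3, −7]], and C = P·diag(−3, 1)·P⁻¹.
Then C^7 = P·diag(−2187, 1)·P⁻¹ = [[−15309, 2], [6561, −1]] · [[1, 2], [−3, −7]] = [[−15315, −30632], [6564, 13129]].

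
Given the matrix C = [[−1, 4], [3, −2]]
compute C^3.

[[−49, 76], [57, −68]]

C^2 = [[13, −12], [−9, 16]]
C^3 = [[−49, 76], [57, −68]]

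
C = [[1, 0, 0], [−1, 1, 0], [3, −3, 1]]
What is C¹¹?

[[1, 0, 0], [−11, 1, 0], [198, −33, 1]]

C = I + N where N = [[0, 0, 0], [−1, 0, 0], [3, −3, 0]] is strictly lower-triangular, so N³ = 0.
(I + N)¹¹ = I + 11·N + 55·N² = [[1, 0, 0], [−11, 1, 0], [198, −33, 1]].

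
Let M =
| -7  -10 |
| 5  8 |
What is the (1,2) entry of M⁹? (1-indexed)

tr M = 1 and det M = -6, so the characteristic polynomial is λ² − (1)λ + (-6) with roots -2 and 3.
Eigenvectors give P = [[-2, -1], [1, 1]] with P⁻¹ = [[-1, -1], [1, 2]], and M = P·diag(-2, 3)·P⁻¹.
Then M⁹ = P·diag(-512, 19683)·P⁻¹ = [[1024, -19683], [-512, 19683]] · [[-1, -1], [1, 2]] = [[-20707, -40390], [20195, 39878]].

-40390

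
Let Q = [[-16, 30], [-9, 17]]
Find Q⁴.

tr Q = 1 and det Q = -2, so the characteristic polynomial is λ² − (1)λ + (-2) with roots -1 and 2.
Eigenvectors give P = [[2, -5], [1, -3]] with P⁻¹ = [[3, -5], [1, -2]], and Q = P·diag(-1, 2)·P⁻¹.
Then Q⁴ = P·diag(1, 16)·P⁻¹ = [[2, -80], [1, -48]] · [[3, -5], [1, -2]] = [[-74, 150], [-45, 91]].

[[-74, 150], [-45, 91]]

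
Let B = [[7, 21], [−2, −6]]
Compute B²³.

[[7, 21], [−2, −6]]

B² = B (a projection; rank 1, trace 1), so B²³ = B.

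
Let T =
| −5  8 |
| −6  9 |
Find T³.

tr T = 4 and det T = 3, so the characteristic polynomial is λ² − (4)λ + (3) with roots 1 and 3.
Eigenvectors give P = [[−4, −1], [−3, −1]] with P⁻¹ = [[−1, 1], [3, −4]], and T = P·diag(1, 3)·P⁻¹.
Then T³ = P·diag(1, 27)·P⁻¹ = [[−4, −27], [−3, −27]] · [[−1, 1], [3, −4]] = [[−77, 104], [−78, 105]].

[[−77, 104], [−78, 105]]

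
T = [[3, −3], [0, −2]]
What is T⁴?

[[81, −39], [0, 16]]

T² = [[9, −3], [0, 4]]
T³ = [[27, −21], [0, −8]]
T⁴ = [[81, −39], [0, 16]]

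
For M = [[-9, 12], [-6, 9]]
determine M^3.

[[-81, 108], [-54, 81]]

tr M = 0 and det M = -9, so the characteristic polynomial is λ² − (0)λ + (-9) with roots -3 and 3.
Eigenvectors give P = [[-2, -1], [-1, -1]] with P⁻¹ = [[-1, 1], [1, -2]], and M = P·diag(-3, 3)·P⁻¹.
Then M^3 = P·diag(-27, 27)·P⁻¹ = [[54, -27], [27, -27]] · [[-1, 1], [1, -2]] = [[-81, 108], [-54, 81]].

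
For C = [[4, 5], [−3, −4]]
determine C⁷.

C² = I (check: tr C = 0 and det C = −1), so C⁷ = C since 7 is odd.

[[4, 5], [−3, −4]]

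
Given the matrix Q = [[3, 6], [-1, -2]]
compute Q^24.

[[3, 6], [-1, -2]]

Q² = Q (a projection; rank 1, trace 1), so Q^24 = Q.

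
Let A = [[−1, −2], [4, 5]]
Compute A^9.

[[−19681, −19682], [39364, 39365]]

tr A = 4 and det A = 3, so the characteristic polynomial is λ² − (4)λ + (3) with roots 1 and 3.
Eigenvectors give P = [[−1, 1], [1, −2]] with P⁻¹ = [[−2, −1], [−1, −1]], and A = P·diag(1, 3)·P⁻¹.
Then A^9 = P·diag(1, 19683)·P⁻¹ = [[−1, 19683], [1, −39366]] · [[−2, −1], [−1, −1]] = [[−19681, −19682], [39364, 39365]].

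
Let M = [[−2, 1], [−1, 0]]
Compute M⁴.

[[5, −4], [4, −3]]

M² = [[3, −2], [2, −1]]
M³ = [[−4, 3], [−3, 2]]
M⁴ = [[5, −4], [4, −3]]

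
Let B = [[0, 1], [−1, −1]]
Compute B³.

[[1, 0], [0, 1]]

B² = [[−1, −1], [1, 0]]
B³ = [[1, 0], [0, 1]]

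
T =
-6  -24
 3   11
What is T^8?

[[-50184, -151320], [18915, 57001]]

tr T = 5 and det T = 6, so the characteristic polynomial is λ² − (5)λ + (6) with roots 3 and 2.
Eigenvectors give P = [[-8, -3], [3, 1]] with P⁻¹ = [[1, 3], [-3, -8]], and T = P·diag(3, 2)·P⁻¹.
Then T^8 = P·diag(6561, 256)·P⁻¹ = [[-52488, -768], [19683, 256]] · [[1, 3], [-3, -8]] = [[-50184, -151320], [18915, 57001]].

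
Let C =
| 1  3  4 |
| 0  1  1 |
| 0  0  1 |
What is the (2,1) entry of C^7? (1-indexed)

0

C = I + N where N = [[0, 3, 4], [0, 0, 1], [0, 0, 0]] is strictly upper-triangular, so N^3 = 0.
(I + N)^7 = I + 7·N + 21·N^2 = [[1, 21, 91], [0, 1, 7], [0, 0, 1]].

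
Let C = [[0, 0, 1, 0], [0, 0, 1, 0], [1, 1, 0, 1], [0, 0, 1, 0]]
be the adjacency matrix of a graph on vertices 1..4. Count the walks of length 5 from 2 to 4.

The number of length-5 walks from vertex 2 to vertex 4 is entry (2,4) of C⁵, where C is the adjacency matrix.
C² = [[1, 1, 0, 1], [1, 1, 0, 1], [0, 0, 3, 0], [1, 1, 0, 1]]
C³ = [[0, 0, 3, 0], [0, 0, 3, 0], [3, 3, 0, 3], [0, 0, 3, 0]]
C⁴ = [[3, 3, 0, 3], [3, 3, 0, 3], [0, 0, 9, 0], [3, 3, 0, 3]]
C⁵ = [[0, 0, 9, 0], [0, 0, 9, 0], [9, 9, 0, 9], [0, 0, 9, 0]]

0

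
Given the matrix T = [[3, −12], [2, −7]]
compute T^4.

tr T = −4 and det T = 3, so the characteristic polynomial is λ² − (−4)λ + (3) with roots −3 and −1.
Eigenvectors give P = [[2, 3], [1, 1]] with P⁻¹ = [[−1, 3], [1, −2]], and T = P·diag(−3, −1)·P⁻¹.
Then T^4 = P·diag(81, 1)·P⁻¹ = [[162, 3], [81, 1]] · [[−1, 3], [1, −2]] = [[−159, 480], [−80, 241]].

[[−159, 480], [−80, 241]]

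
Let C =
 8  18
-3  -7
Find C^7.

tr C = 1 and det C = -2, so the characteristic polynomial is λ² − (1)λ + (-2) with roots 2 and -1.
Eigenvectors give P = [[3, -2], [-1, 1]] with P⁻¹ = [[1, 2], [1, 3]], and C = P·diag(2, -1)·P⁻¹.
Then C^7 = P·diag(128, -1)·P⁻¹ = [[384, 2], [-128, -1]] · [[1, 2], [1, 3]] = [[386, 774], [-129, -259]].

[[386, 774], [-129, -259]]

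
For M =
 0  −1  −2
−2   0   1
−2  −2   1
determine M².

[[6, 4, −3], [−2, 0, 5], [2, 0, 3]]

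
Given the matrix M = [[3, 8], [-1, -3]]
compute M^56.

[[1, 0], [0, 1]]

M² = I (check: tr M = 0 and det M = -1), so M^56 = I since 56 is even.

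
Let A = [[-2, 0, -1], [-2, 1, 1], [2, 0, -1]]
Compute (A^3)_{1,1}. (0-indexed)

A^2 = [[2, 0, 3], [4, 1, 2], [-6, 0, -1]]
A^3 = [[2, 0, -5], [-6, 1, -5], [10, 0, 7]]

1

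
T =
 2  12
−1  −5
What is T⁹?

[[1532, 6132], [−511, −2045]]

tr T = −3 and det T = 2, so the characteristic polynomial is λ² − (−3)λ + (2) with roots −1 and −2.
Eigenvectors give P = [[−4, −3], [1, 1]] with P⁻¹ = [[−1, −3], [1, 4]], and T = P·diag(−1, −2)·P⁻¹.
Then T⁹ = P·diag(−1, −512)·P⁻¹ = [[4, 1536], [−1, −512]] · [[−1, −3], [1, 4]] = [[1532, 6132], [−511, −2045]].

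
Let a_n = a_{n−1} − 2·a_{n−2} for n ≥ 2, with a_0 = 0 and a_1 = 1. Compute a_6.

With companion matrix B = [[1, −2], [1, 0]], [a_n, a_{n−1}]ᵀ = B·[a_{n−1}, a_{n−2}]ᵀ, so [a_6, a_5]ᵀ = B^5·[a_1, a_0]ᵀ.
B^5 = [[5, 2], [−1, 6]], giving [a_6, a_5]ᵀ = [[5], [−1]].

5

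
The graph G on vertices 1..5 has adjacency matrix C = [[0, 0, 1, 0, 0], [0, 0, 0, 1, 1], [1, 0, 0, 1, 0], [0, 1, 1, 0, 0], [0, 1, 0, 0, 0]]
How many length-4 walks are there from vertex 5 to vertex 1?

1

The number of length-4 walks from vertex 5 to vertex 1 is entry (5,1) of C^4, where C is the adjacency matrix.
C^2 = [[1, 0, 0, 1, 0], [0, 2, 1, 0, 0], [0, 1, 2, 0, 0], [1, 0, 0, 2, 1], [0, 0, 0, 1, 1]]
C^3 = [[0, 1, 2, 0, 0], [1, 0, 0, 3, 2], [2, 0, 0, 3, 1], [0, 3, 3, 0, 0], [0, 2, 1, 0, 0]]
C^4 = [[2, 0, 0, 3, 1], [0, 5, 4, 0, 0], [0, 4, 5, 0, 0], [3, 0, 0, 6, 3], [1, 0, 0, 3, 2]]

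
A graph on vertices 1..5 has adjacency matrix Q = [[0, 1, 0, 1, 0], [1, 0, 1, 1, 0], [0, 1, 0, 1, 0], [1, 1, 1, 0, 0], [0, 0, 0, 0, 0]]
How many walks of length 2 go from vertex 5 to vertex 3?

0

The number of length-2 walks from vertex 5 to vertex 3 is entry (5,3) of Q², where Q is the adjacency matrix.
Q² = [[2, 1, 2, 1, 0], [1, 3, 1, 2, 0], [2, 1, 2, 1, 0], [1, 2, 1, 3, 0], [0, 0, 0, 0, 0]]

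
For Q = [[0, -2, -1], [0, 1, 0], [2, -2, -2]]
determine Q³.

[[4, 0, -2], [0, 1, 0], [4, 2, 0]]

Q² = [[-2, 0, 2], [0, 1, 0], [-4, -2, 2]]
Q³ = [[4, 0, -2], [0, 1, 0], [4, 2, 0]]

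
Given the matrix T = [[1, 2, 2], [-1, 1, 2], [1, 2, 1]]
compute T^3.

T^2 = [[1, 8, 8], [0, 3, 2], [0, 6, 7]]
T^3 = [[1, 26, 26], [-1, 7, 8], [1, 20, 19]]

[[1, 26, 26], [-1, 7, 8], [1, 20, 19]]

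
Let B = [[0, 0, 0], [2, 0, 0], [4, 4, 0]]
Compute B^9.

[[0, 0, 0], [0, 0, 0], [0, 0, 0]]

B is strictly triangular, hence nilpotent: B^3 = 0, so B^9 = 0.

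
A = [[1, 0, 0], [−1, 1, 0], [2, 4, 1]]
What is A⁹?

[[1, 0, 0], [−9, 1, 0], [−126, 36, 1]]

A = I + N where N = [[0, 0, 0], [−1, 0, 0], [2, 4, 0]] is strictly lower-triangular, so N³ = 0.
(I + N)⁹ = I + 9·N + 36·N² = [[1, 0, 0], [−9, 1, 0], [−126, 36, 1]].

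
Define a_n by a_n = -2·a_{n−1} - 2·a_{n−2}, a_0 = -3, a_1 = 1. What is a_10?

64

With companion matrix B = [[-2, -2], [1, 0]], [a_n, a_{n−1}]ᵀ = B·[a_{n−1}, a_{n−2}]ᵀ, so [a_10, a_9]ᵀ = B^9·[a_1, a_0]ᵀ.
B^9 = [[-32, -32], [16, 0]], giving [a_10, a_9]ᵀ = [[64], [16]].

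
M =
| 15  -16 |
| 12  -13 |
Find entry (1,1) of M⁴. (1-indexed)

tr M = 2 and det M = -3, so the characteristic polynomial is λ² − (2)λ + (-3) with roots 3 and -1.
Eigenvectors give P = [[-4, -1], [-3, -1]] with P⁻¹ = [[-1, 1], [3, -4]], and M = P·diag(3, -1)·P⁻¹.
Then M⁴ = P·diag(81, 1)·P⁻¹ = [[-324, -1], [-243, -1]] · [[-1, 1], [3, -4]] = [[321, -320], [240, -239]].

321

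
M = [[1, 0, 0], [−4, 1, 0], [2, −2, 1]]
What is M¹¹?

M = I + N where N = [[0, 0, 0], [−4, 0, 0], [2, −2, 0]] is strictly lower-triangular, so N³ = 0.
(I + N)¹¹ = I + 11·N + 55·N² = [[1, 0, 0], [−44, 1, 0], [462, −22, 1]].

[[1, 0, 0], [−44, 1, 0], [462, −22, 1]]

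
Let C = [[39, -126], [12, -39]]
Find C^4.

tr C = 0 and det C = -9, so the characteristic polynomial is λ² − (0)λ + (-9) with roots 3 and -3.
Eigenvectors give P = [[7, 3], [2, 1]] with P⁻¹ = [[1, -3], [-2, 7]], and C = P·diag(3, -3)·P⁻¹.
Then C^4 = P·diag(81, 81)·P⁻¹ = [[567, 243], [162, 81]] · [[1, -3], [-2, 7]] = [[81, 0], [0, 81]].

[[81, 0], [0, 81]]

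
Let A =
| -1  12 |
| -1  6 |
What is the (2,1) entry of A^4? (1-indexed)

tr A = 5 and det A = 6, so the characteristic polynomial is λ² − (5)λ + (6) with roots 2 and 3.
Eigenvectors give P = [[4, 3], [1, 1]] with P⁻¹ = [[1, -3], [-1, 4]], and A = P·diag(2, 3)·P⁻¹.
Then A^4 = P·diag(16, 81)·P⁻¹ = [[64, 243], [16, 81]] · [[1, -3], [-1, 4]] = [[-179, 780], [-65, 276]].

-65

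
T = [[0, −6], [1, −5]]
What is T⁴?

tr T = −5 and det T = 6, so the characteristic polynomial is λ² − (−5)λ + (6) with roots −3 and −2.
Eigenvectors give P = [[2, 3], [1, 1]] with P⁻¹ = [[−1, 3], [1, −2]], and T = P·diag(−3, −2)·P⁻¹.
Then T⁴ = P·diag(81, 16)·P⁻¹ = [[162, 48], [81, 16]] · [[−1, 3], [1, −2]] = [[−114, 390], [−65, 211]].

[[−114, 390], [−65, 211]]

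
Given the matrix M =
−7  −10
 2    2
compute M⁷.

[[−10423, −20590], [4118, 8108]]

tr M = −5 and det M = 6, so the characteristic polynomial is λ² − (−5)λ + (6) with roots −3 and −2.
Eigenvectors give P = [[5, −2], [−2, 1]] with P⁻¹ = [[1, 2], [2, 5]], and M = P·diag(−3, −2)·P⁻¹.
Then M⁷ = P·diag(−2187, −128)·P⁻¹ = [[−10935, 256], [4374, −128]] · [[1, 2], [2, 5]] = [[−10423, −20590], [4118, 8108]].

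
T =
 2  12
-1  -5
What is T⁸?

[[-764, -3060], [255, 1021]]

tr T = -3 and det T = 2, so the characteristic polynomial is λ² − (-3)λ + (2) with roots -2 and -1.
Eigenvectors give P = [[-3, 4], [1, -1]] with P⁻¹ = [[1, 4], [1, 3]], and T = P·diag(-2, -1)·P⁻¹.
Then T⁸ = P·diag(256, 1)·P⁻¹ = [[-768, 4], [256, -1]] · [[1, 4], [1, 3]] = [[-764, -3060], [255, 1021]].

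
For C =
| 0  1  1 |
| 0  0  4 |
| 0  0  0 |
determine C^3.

C is strictly triangular, hence nilpotent: C^3 = 0, so C^3 = 0.

[[0, 0, 0], [0, 0, 0], [0, 0, 0]]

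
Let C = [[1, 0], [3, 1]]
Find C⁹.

[[1, 0], [27, 1]]

C = I + N where N = [[0, 0], [3, 0]] is strictly lower-triangular, so N² = 0.
(I + N)⁹ = I + 9·N = [[1, 0], [27, 1]].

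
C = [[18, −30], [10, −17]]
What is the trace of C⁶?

tr C = 1 and det C = −6, so the characteristic polynomial is λ² − (1)λ + (−6) with roots 3 and −2.
Eigenvectors give P = [[2, −3], [1, −2]] with P⁻¹ = [[2, −3], [1, −2]], and C = P·diag(3, −2)·P⁻¹.
Then C⁶ = P·diag(729, 64)·P⁻¹ = [[1458, −192], [729, −128]] · [[2, −3], [1, −2]] = [[2724, −3990], [1330, −1931]].

793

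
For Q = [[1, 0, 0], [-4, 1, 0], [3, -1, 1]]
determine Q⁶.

[[1, 0, 0], [-24, 1, 0], [78, -6, 1]]

Q = I + N where N = [[0, 0, 0], [-4, 0, 0], [3, -1, 0]] is strictly lower-triangular, so N³ = 0.
(I + N)⁶ = I + 6·N + 15·N² = [[1, 0, 0], [-24, 1, 0], [78, -6, 1]].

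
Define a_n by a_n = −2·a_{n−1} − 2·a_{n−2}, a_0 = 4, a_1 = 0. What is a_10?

With companion matrix Q = [[−2, −2], [1, 0]], [a_n, a_{n−1}]ᵀ = Q·[a_{n−1}, a_{n−2}]ᵀ, so [a_10, a_9]ᵀ = Q⁹·[a_1, a_0]ᵀ.
Q⁹ = [[−32, −32], [16, 0]], giving [a_10, a_9]ᵀ = [[−128], [0]].

−128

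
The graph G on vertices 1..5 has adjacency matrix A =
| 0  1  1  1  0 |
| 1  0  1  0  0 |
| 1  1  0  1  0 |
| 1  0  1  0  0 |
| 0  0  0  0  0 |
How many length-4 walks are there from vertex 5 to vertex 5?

The number of length-4 walks from vertex 5 to vertex 5 is entry (5,5) of A⁴, where A is the adjacency matrix.
A² = [[3, 1, 2, 1, 0], [1, 2, 1, 2, 0], [2, 1, 3, 1, 0], [1, 2, 1, 2, 0], [0, 0, 0, 0, 0]]
A³ = [[4, 5, 5, 5, 0], [5, 2, 5, 2, 0], [5, 5, 4, 5, 0], [5, 2, 5, 2, 0], [0, 0, 0, 0, 0]]
A⁴ = [[15, 9, 14, 9, 0], [9, 10, 9, 10, 0], [14, 9, 15, 9, 0], [9, 10, 9, 10, 0], [0, 0, 0, 0, 0]]

0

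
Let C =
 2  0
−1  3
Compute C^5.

[[32, 0], [−211, 243]]

tr C = 5 and det C = 6, so the characteristic polynomial is λ² − (5)λ + (6) with roots 2 and 3.
Eigenvectors give P = [[1, 0], [1, −1]] with P⁻¹ = [[1, 0], [1, −1]], and C = P·diag(2, 3)·P⁻¹.
Then C^5 = P·diag(32, 243)·P⁻¹ = [[32, 0], [32, −243]] · [[1, 0], [1, −1]] = [[32, 0], [−211, 243]].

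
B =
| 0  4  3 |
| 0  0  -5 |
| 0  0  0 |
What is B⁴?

[[0, 0, 0], [0, 0, 0], [0, 0, 0]]

B is strictly triangular, hence nilpotent: B³ = 0, so B⁴ = 0.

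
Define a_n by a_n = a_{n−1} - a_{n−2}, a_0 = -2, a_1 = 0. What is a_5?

With companion matrix T = [[1, -1], [1, 0]], [a_n, a_{n−1}]ᵀ = T·[a_{n−1}, a_{n−2}]ᵀ, so [a_5, a_4]ᵀ = T⁴·[a_1, a_0]ᵀ.
T⁴ = [[-1, 1], [-1, 0]], giving [a_5, a_4]ᵀ = [[-2], [0]].

-2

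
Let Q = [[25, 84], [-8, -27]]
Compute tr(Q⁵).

tr Q = -2 and det Q = -3, so the characteristic polynomial is λ² − (-2)λ + (-3) with roots -3 and 1.
Eigenvectors give P = [[-3, 7], [1, -2]] with P⁻¹ = [[2, 7], [1, 3]], and Q = P·diag(-3, 1)·P⁻¹.
Then Q⁵ = P·diag(-243, 1)·P⁻¹ = [[729, 7], [-243, -2]] · [[2, 7], [1, 3]] = [[1465, 5124], [-488, -1707]].

-242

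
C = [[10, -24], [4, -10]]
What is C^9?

[[2560, -6144], [1024, -2560]]

tr C = 0 and det C = -4, so the characteristic polynomial is λ² − (0)λ + (-4) with roots 2 and -2.
Eigenvectors give P = [[-3, 2], [-1, 1]] with P⁻¹ = [[-1, 2], [-1, 3]], and C = P·diag(2, -2)·P⁻¹.
Then C^9 = P·diag(512, -512)·P⁻¹ = [[-1536, -1024], [-512, -512]] · [[-1, 2], [-1, 3]] = [[2560, -6144], [1024, -2560]].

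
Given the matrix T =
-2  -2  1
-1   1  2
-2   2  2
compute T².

[[4, 4, -4], [-3, 7, 5], [-2, 10, 6]]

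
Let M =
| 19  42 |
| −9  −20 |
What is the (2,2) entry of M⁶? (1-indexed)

442

tr M = −1 and det M = −2, so the characteristic polynomial is λ² − (−1)λ + (−2) with roots −2 and 1.
Eigenvectors give P = [[2, 7], [−1, −3]] with P⁻¹ = [[−3, −7], [1, 2]], and M = P·diag(−2, 1)·P⁻¹.
Then M⁶ = P·diag(64, 1)·P⁻¹ = [[128, 7], [−64, −3]] · [[−3, −7], [1, 2]] = [[−377, −882], [189, 442]].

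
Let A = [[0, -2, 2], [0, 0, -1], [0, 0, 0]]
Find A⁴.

[[0, 0, 0], [0, 0, 0], [0, 0, 0]]

A is strictly triangular, hence nilpotent: A³ = 0, so A⁴ = 0.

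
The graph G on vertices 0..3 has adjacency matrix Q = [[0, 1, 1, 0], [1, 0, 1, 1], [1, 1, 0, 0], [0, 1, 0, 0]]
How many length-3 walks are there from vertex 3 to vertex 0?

1

The number of length-3 walks from vertex 3 to vertex 0 is entry (3,0) of Q³, where Q is the adjacency matrix.
Q² = [[2, 1, 1, 1], [1, 3, 1, 0], [1, 1, 2, 1], [1, 0, 1, 1]]
Q³ = [[2, 4, 3, 1], [4, 2, 4, 3], [3, 4, 2, 1], [1, 3, 1, 0]]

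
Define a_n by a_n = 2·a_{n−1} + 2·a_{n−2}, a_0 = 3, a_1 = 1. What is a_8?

2864

With companion matrix M = [[2, 2], [1, 0]], [a_n, a_{n−1}]ᵀ = M·[a_{n−1}, a_{n−2}]ᵀ, so [a_8, a_7]ᵀ = M^7·[a_1, a_0]ᵀ.
M^7 = [[896, 656], [328, 240]], giving [a_8, a_7]ᵀ = [[2864], [1048]].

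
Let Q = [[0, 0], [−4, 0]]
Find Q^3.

[[0, 0], [0, 0]]

Q is strictly triangular, hence nilpotent: Q^2 = 0, so Q^3 = 0.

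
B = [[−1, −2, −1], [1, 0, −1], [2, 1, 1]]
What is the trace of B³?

12

B² = [[−3, 1, 2], [−3, −3, −2], [1, −3, −2]]
B³ = [[8, 8, 4], [−4, 4, 4], [−8, −4, 0]]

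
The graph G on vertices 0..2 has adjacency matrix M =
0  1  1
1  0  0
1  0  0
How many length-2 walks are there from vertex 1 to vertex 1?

1

The number of length-2 walks from vertex 1 to vertex 1 is entry (1,1) of M², where M is the adjacency matrix.
M² = [[2, 0, 0], [0, 1, 1], [0, 1, 1]]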